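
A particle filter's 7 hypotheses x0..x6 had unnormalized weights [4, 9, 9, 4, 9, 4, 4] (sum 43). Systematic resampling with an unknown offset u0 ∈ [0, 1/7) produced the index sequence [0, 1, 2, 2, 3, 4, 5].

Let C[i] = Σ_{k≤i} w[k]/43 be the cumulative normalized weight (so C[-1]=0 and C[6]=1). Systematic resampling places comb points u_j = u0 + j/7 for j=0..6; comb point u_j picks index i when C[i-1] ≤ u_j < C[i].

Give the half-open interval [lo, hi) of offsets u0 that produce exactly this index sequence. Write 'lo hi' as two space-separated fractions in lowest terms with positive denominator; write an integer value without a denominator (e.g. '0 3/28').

5/301 10/301

C = [4/43, 13/43, 22/43, 26/43, 35/43, 39/43, 1]
j=0 picked index 0: u0 ∈ [0, 4/43)
j=1 picked index 1: u0 ∈ [-15/301, 48/301)
j=2 picked index 2: u0 ∈ [5/301, 68/301)
j=3 picked index 2: u0 ∈ [-38/301, 25/301)
j=4 picked index 3: u0 ∈ [-18/301, 10/301)
j=5 picked index 4: u0 ∈ [-33/301, 30/301)
j=6 picked index 5: u0 ∈ [-13/301, 15/301)
intersection: [5/301, 10/301)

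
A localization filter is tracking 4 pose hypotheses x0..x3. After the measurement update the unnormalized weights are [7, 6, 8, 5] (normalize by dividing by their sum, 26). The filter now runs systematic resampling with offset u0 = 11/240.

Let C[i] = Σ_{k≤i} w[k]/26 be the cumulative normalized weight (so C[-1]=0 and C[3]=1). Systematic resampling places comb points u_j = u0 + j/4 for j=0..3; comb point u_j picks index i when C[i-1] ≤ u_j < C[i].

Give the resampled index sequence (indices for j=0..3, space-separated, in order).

C = [7/26, 1/2, 21/26, 1]
j=0: u_0=11/240 ∈ [0, 7/26) → index 0
j=1: u_1=71/240 ∈ [7/26, 1/2) → index 1
j=2: u_2=131/240 ∈ [1/2, 21/26) → index 2
j=3: u_3=191/240 ∈ [1/2, 21/26) → index 2

0 1 2 2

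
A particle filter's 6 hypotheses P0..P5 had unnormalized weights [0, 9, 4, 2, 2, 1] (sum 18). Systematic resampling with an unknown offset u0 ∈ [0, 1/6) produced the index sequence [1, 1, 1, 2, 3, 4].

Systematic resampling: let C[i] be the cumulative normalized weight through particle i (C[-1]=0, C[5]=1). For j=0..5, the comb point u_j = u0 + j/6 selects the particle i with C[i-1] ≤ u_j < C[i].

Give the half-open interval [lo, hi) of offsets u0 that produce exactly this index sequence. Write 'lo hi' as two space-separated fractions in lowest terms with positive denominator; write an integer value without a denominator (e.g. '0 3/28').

1/18 1/9

C = [0, 1/2, 13/18, 5/6, 17/18, 1]
j=0 picked index 1: u0 ∈ [0, 1/2)
j=1 picked index 1: u0 ∈ [-1/6, 1/3)
j=2 picked index 1: u0 ∈ [-1/3, 1/6)
j=3 picked index 2: u0 ∈ [0, 2/9)
j=4 picked index 3: u0 ∈ [1/18, 1/6)
j=5 picked index 4: u0 ∈ [0, 1/9)
intersection: [1/18, 1/9)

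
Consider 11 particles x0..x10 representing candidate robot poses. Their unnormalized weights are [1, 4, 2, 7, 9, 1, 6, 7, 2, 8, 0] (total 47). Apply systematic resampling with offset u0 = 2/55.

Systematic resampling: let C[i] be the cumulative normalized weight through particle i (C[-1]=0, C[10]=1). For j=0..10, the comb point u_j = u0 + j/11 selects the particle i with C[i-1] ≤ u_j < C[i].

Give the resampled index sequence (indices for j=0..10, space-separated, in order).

1 2 3 4 4 5 6 7 7 9 9

C = [1/47, 5/47, 7/47, 14/47, 23/47, 24/47, 30/47, 37/47, 39/47, 1, 1]
j=0: u_0=2/55 ∈ [1/47, 5/47) → index 1
j=1: u_1=7/55 ∈ [5/47, 7/47) → index 2
j=2: u_2=12/55 ∈ [7/47, 14/47) → index 3
j=3: u_3=17/55 ∈ [14/47, 23/47) → index 4
j=4: u_4=2/5 ∈ [14/47, 23/47) → index 4
j=5: u_5=27/55 ∈ [23/47, 24/47) → index 5
j=6: u_6=32/55 ∈ [24/47, 30/47) → index 6
j=7: u_7=37/55 ∈ [30/47, 37/47) → index 7
j=8: u_8=42/55 ∈ [30/47, 37/47) → index 7
j=9: u_9=47/55 ∈ [39/47, 1) → index 9
j=10: u_10=52/55 ∈ [39/47, 1) → index 9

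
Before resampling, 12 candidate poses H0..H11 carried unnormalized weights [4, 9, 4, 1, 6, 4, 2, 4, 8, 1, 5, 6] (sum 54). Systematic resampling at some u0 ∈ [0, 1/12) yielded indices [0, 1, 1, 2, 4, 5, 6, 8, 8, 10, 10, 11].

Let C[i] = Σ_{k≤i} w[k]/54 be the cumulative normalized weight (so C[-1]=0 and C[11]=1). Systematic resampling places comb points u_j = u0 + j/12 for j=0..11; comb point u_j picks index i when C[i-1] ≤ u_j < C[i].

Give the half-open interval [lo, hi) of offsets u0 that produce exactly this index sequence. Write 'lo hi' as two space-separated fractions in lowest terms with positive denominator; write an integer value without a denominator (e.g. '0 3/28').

5/108 1/18

C = [2/27, 13/54, 17/54, 1/3, 4/9, 14/27, 5/9, 17/27, 7/9, 43/54, 8/9, 1]
j=0 picked index 0: u0 ∈ [0, 2/27)
j=1 picked index 1: u0 ∈ [-1/108, 17/108)
j=2 picked index 1: u0 ∈ [-5/54, 2/27)
j=3 picked index 2: u0 ∈ [-1/108, 7/108)
j=4 picked index 4: u0 ∈ [0, 1/9)
j=5 picked index 5: u0 ∈ [1/36, 11/108)
j=6 picked index 6: u0 ∈ [1/54, 1/18)
j=7 picked index 8: u0 ∈ [5/108, 7/36)
j=8 picked index 8: u0 ∈ [-1/27, 1/9)
j=9 picked index 10: u0 ∈ [5/108, 5/36)
j=10 picked index 10: u0 ∈ [-1/27, 1/18)
j=11 picked index 11: u0 ∈ [-1/36, 1/12)
intersection: [5/108, 1/18)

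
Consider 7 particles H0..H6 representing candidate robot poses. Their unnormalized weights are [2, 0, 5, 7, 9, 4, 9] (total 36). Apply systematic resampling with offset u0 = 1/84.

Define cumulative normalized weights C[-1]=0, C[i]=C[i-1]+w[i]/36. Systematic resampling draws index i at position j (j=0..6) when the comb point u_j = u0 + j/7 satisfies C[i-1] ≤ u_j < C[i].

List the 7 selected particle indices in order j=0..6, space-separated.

C = [1/18, 1/18, 7/36, 7/18, 23/36, 3/4, 1]
j=0: u_0=1/84 ∈ [0, 1/18) → index 0
j=1: u_1=13/84 ∈ [1/18, 7/36) → index 2
j=2: u_2=25/84 ∈ [7/36, 7/18) → index 3
j=3: u_3=37/84 ∈ [7/18, 23/36) → index 4
j=4: u_4=7/12 ∈ [7/18, 23/36) → index 4
j=5: u_5=61/84 ∈ [23/36, 3/4) → index 5
j=6: u_6=73/84 ∈ [3/4, 1) → index 6

0 2 3 4 4 5 6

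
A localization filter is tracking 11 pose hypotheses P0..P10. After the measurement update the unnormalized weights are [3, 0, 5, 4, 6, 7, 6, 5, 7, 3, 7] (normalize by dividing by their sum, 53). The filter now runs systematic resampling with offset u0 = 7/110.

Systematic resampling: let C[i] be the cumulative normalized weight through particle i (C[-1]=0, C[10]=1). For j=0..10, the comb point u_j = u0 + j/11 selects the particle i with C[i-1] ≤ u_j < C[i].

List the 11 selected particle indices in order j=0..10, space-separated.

C = [3/53, 3/53, 8/53, 12/53, 18/53, 25/53, 31/53, 36/53, 43/53, 46/53, 1]
j=0: u_0=7/110 ∈ [3/53, 8/53) → index 2
j=1: u_1=17/110 ∈ [8/53, 12/53) → index 3
j=2: u_2=27/110 ∈ [12/53, 18/53) → index 4
j=3: u_3=37/110 ∈ [12/53, 18/53) → index 4
j=4: u_4=47/110 ∈ [18/53, 25/53) → index 5
j=5: u_5=57/110 ∈ [25/53, 31/53) → index 6
j=6: u_6=67/110 ∈ [31/53, 36/53) → index 7
j=7: u_7=7/10 ∈ [36/53, 43/53) → index 8
j=8: u_8=87/110 ∈ [36/53, 43/53) → index 8
j=9: u_9=97/110 ∈ [46/53, 1) → index 10
j=10: u_10=107/110 ∈ [46/53, 1) → index 10

2 3 4 4 5 6 7 8 8 10 10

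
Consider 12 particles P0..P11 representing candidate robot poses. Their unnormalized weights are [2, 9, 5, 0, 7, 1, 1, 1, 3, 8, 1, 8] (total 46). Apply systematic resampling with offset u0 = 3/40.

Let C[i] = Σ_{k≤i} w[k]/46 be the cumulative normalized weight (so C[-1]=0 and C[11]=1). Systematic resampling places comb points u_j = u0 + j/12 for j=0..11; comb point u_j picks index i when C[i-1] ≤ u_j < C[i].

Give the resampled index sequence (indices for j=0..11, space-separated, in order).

1 1 2 2 4 4 8 9 9 10 11 11

C = [1/23, 11/46, 8/23, 8/23, 1/2, 12/23, 25/46, 13/23, 29/46, 37/46, 19/23, 1]
j=0: u_0=3/40 ∈ [1/23, 11/46) → index 1
j=1: u_1=19/120 ∈ [1/23, 11/46) → index 1
j=2: u_2=29/120 ∈ [11/46, 8/23) → index 2
j=3: u_3=13/40 ∈ [11/46, 8/23) → index 2
j=4: u_4=49/120 ∈ [8/23, 1/2) → index 4
j=5: u_5=59/120 ∈ [8/23, 1/2) → index 4
j=6: u_6=23/40 ∈ [13/23, 29/46) → index 8
j=7: u_7=79/120 ∈ [29/46, 37/46) → index 9
j=8: u_8=89/120 ∈ [29/46, 37/46) → index 9
j=9: u_9=33/40 ∈ [37/46, 19/23) → index 10
j=10: u_10=109/120 ∈ [19/23, 1) → index 11
j=11: u_11=119/120 ∈ [19/23, 1) → index 11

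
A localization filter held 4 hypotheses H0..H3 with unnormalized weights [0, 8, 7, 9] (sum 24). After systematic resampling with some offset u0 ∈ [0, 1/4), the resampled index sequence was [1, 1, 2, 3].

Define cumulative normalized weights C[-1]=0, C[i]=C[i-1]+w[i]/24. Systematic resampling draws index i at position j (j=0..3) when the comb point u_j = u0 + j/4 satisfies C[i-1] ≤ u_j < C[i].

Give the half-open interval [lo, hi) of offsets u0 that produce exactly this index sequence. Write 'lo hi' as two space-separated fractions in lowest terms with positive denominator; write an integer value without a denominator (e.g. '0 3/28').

0 1/12

C = [0, 1/3, 5/8, 1]
j=0 picked index 1: u0 ∈ [0, 1/3)
j=1 picked index 1: u0 ∈ [-1/4, 1/12)
j=2 picked index 2: u0 ∈ [-1/6, 1/8)
j=3 picked index 3: u0 ∈ [-1/8, 1/4)
intersection: [0, 1/12)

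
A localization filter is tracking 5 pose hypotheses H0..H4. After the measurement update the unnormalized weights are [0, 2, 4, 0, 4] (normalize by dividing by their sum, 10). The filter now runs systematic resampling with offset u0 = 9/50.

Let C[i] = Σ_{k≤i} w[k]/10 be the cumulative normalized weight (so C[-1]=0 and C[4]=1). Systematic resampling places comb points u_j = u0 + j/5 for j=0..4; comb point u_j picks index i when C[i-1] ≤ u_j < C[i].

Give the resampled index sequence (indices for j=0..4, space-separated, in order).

C = [0, 1/5, 3/5, 3/5, 1]
j=0: u_0=9/50 ∈ [0, 1/5) → index 1
j=1: u_1=19/50 ∈ [1/5, 3/5) → index 2
j=2: u_2=29/50 ∈ [1/5, 3/5) → index 2
j=3: u_3=39/50 ∈ [3/5, 1) → index 4
j=4: u_4=49/50 ∈ [3/5, 1) → index 4

1 2 2 4 4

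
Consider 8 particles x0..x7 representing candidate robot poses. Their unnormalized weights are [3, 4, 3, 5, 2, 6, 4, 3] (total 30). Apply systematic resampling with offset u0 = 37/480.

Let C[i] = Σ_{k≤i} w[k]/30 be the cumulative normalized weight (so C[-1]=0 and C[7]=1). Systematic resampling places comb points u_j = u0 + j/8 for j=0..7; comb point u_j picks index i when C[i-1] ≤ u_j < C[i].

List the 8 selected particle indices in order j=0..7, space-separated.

0 1 2 3 5 5 6 7

C = [1/10, 7/30, 1/3, 1/2, 17/30, 23/30, 9/10, 1]
j=0: u_0=37/480 ∈ [0, 1/10) → index 0
j=1: u_1=97/480 ∈ [1/10, 7/30) → index 1
j=2: u_2=157/480 ∈ [7/30, 1/3) → index 2
j=3: u_3=217/480 ∈ [1/3, 1/2) → index 3
j=4: u_4=277/480 ∈ [17/30, 23/30) → index 5
j=5: u_5=337/480 ∈ [17/30, 23/30) → index 5
j=6: u_6=397/480 ∈ [23/30, 9/10) → index 6
j=7: u_7=457/480 ∈ [9/10, 1) → index 7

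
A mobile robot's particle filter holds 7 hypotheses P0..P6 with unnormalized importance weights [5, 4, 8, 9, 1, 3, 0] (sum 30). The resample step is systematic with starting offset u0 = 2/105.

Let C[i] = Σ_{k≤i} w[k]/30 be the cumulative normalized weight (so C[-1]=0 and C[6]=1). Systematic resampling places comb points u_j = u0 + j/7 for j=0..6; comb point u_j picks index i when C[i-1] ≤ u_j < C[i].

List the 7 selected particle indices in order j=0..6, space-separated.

C = [1/6, 3/10, 17/30, 13/15, 9/10, 1, 1]
j=0: u_0=2/105 ∈ [0, 1/6) → index 0
j=1: u_1=17/105 ∈ [0, 1/6) → index 0
j=2: u_2=32/105 ∈ [3/10, 17/30) → index 2
j=3: u_3=47/105 ∈ [3/10, 17/30) → index 2
j=4: u_4=62/105 ∈ [17/30, 13/15) → index 3
j=5: u_5=11/15 ∈ [17/30, 13/15) → index 3
j=6: u_6=92/105 ∈ [13/15, 9/10) → index 4

0 0 2 2 3 3 4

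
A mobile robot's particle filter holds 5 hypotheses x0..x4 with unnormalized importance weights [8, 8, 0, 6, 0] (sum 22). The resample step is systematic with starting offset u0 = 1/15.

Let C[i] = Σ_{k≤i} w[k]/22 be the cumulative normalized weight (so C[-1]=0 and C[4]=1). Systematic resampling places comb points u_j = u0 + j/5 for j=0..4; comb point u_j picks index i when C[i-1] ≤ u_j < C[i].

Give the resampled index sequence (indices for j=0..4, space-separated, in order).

0 0 1 1 3

C = [4/11, 8/11, 8/11, 1, 1]
j=0: u_0=1/15 ∈ [0, 4/11) → index 0
j=1: u_1=4/15 ∈ [0, 4/11) → index 0
j=2: u_2=7/15 ∈ [4/11, 8/11) → index 1
j=3: u_3=2/3 ∈ [4/11, 8/11) → index 1
j=4: u_4=13/15 ∈ [8/11, 1) → index 3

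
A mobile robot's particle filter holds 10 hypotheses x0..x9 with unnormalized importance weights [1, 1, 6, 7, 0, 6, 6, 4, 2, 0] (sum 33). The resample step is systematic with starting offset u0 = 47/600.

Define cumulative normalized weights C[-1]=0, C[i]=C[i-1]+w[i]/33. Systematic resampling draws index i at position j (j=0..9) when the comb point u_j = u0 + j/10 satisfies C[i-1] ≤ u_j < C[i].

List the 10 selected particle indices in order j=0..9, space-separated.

C = [1/33, 2/33, 8/33, 5/11, 5/11, 7/11, 9/11, 31/33, 1, 1]
j=0: u_0=47/600 ∈ [2/33, 8/33) → index 2
j=1: u_1=107/600 ∈ [2/33, 8/33) → index 2
j=2: u_2=167/600 ∈ [8/33, 5/11) → index 3
j=3: u_3=227/600 ∈ [8/33, 5/11) → index 3
j=4: u_4=287/600 ∈ [5/11, 7/11) → index 5
j=5: u_5=347/600 ∈ [5/11, 7/11) → index 5
j=6: u_6=407/600 ∈ [7/11, 9/11) → index 6
j=7: u_7=467/600 ∈ [7/11, 9/11) → index 6
j=8: u_8=527/600 ∈ [9/11, 31/33) → index 7
j=9: u_9=587/600 ∈ [31/33, 1) → index 8

2 2 3 3 5 5 6 6 7 8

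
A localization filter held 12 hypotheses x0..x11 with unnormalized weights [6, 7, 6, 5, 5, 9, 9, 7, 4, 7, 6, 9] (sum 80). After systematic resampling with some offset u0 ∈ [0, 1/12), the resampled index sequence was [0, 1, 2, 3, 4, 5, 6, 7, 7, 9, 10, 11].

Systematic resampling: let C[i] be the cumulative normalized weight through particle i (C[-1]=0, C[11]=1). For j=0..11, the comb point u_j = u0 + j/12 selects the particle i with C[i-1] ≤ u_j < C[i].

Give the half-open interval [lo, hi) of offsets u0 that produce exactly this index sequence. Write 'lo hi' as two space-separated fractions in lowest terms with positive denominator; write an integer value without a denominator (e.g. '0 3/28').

C = [3/40, 13/80, 19/80, 3/10, 29/80, 19/40, 47/80, 27/40, 29/40, 13/16, 71/80, 1]
j=0 picked index 0: u0 ∈ [0, 3/40)
j=1 picked index 1: u0 ∈ [-1/120, 19/240)
j=2 picked index 2: u0 ∈ [-1/240, 17/240)
j=3 picked index 3: u0 ∈ [-1/80, 1/20)
j=4 picked index 4: u0 ∈ [-1/30, 7/240)
j=5 picked index 5: u0 ∈ [-13/240, 7/120)
j=6 picked index 6: u0 ∈ [-1/40, 7/80)
j=7 picked index 7: u0 ∈ [1/240, 11/120)
j=8 picked index 7: u0 ∈ [-19/240, 1/120)
j=9 picked index 9: u0 ∈ [-1/40, 1/16)
j=10 picked index 10: u0 ∈ [-1/48, 13/240)
j=11 picked index 11: u0 ∈ [-7/240, 1/12)
intersection: [1/240, 1/120)

1/240 1/120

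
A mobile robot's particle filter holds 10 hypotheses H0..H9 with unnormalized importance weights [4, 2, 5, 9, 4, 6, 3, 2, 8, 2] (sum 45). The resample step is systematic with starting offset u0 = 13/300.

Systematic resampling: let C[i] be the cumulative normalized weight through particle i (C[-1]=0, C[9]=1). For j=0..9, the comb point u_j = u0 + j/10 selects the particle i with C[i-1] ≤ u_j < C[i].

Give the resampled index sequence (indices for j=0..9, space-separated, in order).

0 2 2 3 3 5 5 7 8 8

C = [4/45, 2/15, 11/45, 4/9, 8/15, 2/3, 11/15, 7/9, 43/45, 1]
j=0: u_0=13/300 ∈ [0, 4/45) → index 0
j=1: u_1=43/300 ∈ [2/15, 11/45) → index 2
j=2: u_2=73/300 ∈ [2/15, 11/45) → index 2
j=3: u_3=103/300 ∈ [11/45, 4/9) → index 3
j=4: u_4=133/300 ∈ [11/45, 4/9) → index 3
j=5: u_5=163/300 ∈ [8/15, 2/3) → index 5
j=6: u_6=193/300 ∈ [8/15, 2/3) → index 5
j=7: u_7=223/300 ∈ [11/15, 7/9) → index 7
j=8: u_8=253/300 ∈ [7/9, 43/45) → index 8
j=9: u_9=283/300 ∈ [7/9, 43/45) → index 8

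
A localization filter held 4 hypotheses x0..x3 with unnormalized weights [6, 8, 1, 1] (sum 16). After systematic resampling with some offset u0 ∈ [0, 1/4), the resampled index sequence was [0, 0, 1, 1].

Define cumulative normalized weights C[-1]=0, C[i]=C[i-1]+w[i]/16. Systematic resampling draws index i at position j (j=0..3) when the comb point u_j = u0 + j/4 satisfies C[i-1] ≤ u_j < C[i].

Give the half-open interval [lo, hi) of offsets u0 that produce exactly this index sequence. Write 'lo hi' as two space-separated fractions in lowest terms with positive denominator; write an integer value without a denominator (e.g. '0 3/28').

0 1/8

C = [3/8, 7/8, 15/16, 1]
j=0 picked index 0: u0 ∈ [0, 3/8)
j=1 picked index 0: u0 ∈ [-1/4, 1/8)
j=2 picked index 1: u0 ∈ [-1/8, 3/8)
j=3 picked index 1: u0 ∈ [-3/8, 1/8)
intersection: [0, 1/8)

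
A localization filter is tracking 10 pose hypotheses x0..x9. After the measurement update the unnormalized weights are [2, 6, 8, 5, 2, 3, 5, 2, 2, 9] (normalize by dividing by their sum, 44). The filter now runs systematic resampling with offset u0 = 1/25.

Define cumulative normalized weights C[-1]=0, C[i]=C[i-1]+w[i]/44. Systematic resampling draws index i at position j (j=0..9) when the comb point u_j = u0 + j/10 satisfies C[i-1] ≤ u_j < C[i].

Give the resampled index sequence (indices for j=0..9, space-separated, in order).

0 1 2 2 3 5 6 7 9 9

C = [1/22, 2/11, 4/11, 21/44, 23/44, 13/22, 31/44, 3/4, 35/44, 1]
j=0: u_0=1/25 ∈ [0, 1/22) → index 0
j=1: u_1=7/50 ∈ [1/22, 2/11) → index 1
j=2: u_2=6/25 ∈ [2/11, 4/11) → index 2
j=3: u_3=17/50 ∈ [2/11, 4/11) → index 2
j=4: u_4=11/25 ∈ [4/11, 21/44) → index 3
j=5: u_5=27/50 ∈ [23/44, 13/22) → index 5
j=6: u_6=16/25 ∈ [13/22, 31/44) → index 6
j=7: u_7=37/50 ∈ [31/44, 3/4) → index 7
j=8: u_8=21/25 ∈ [35/44, 1) → index 9
j=9: u_9=47/50 ∈ [35/44, 1) → index 9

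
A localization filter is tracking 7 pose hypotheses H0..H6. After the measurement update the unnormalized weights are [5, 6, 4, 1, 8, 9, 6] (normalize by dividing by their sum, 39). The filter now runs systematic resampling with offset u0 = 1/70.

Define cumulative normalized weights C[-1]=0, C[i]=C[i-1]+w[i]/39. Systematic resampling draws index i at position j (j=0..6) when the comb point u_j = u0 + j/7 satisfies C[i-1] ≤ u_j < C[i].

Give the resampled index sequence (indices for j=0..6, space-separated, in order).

C = [5/39, 11/39, 5/13, 16/39, 8/13, 11/13, 1]
j=0: u_0=1/70 ∈ [0, 5/39) → index 0
j=1: u_1=11/70 ∈ [5/39, 11/39) → index 1
j=2: u_2=3/10 ∈ [11/39, 5/13) → index 2
j=3: u_3=31/70 ∈ [16/39, 8/13) → index 4
j=4: u_4=41/70 ∈ [16/39, 8/13) → index 4
j=5: u_5=51/70 ∈ [8/13, 11/13) → index 5
j=6: u_6=61/70 ∈ [11/13, 1) → index 6

0 1 2 4 4 5 6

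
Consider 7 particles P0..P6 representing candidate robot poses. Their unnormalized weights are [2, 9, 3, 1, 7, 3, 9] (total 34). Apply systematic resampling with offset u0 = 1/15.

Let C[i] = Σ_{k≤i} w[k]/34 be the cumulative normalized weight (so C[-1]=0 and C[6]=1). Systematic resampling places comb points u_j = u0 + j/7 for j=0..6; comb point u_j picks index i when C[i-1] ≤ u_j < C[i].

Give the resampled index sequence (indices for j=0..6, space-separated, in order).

C = [1/17, 11/34, 7/17, 15/34, 11/17, 25/34, 1]
j=0: u_0=1/15 ∈ [1/17, 11/34) → index 1
j=1: u_1=22/105 ∈ [1/17, 11/34) → index 1
j=2: u_2=37/105 ∈ [11/34, 7/17) → index 2
j=3: u_3=52/105 ∈ [15/34, 11/17) → index 4
j=4: u_4=67/105 ∈ [15/34, 11/17) → index 4
j=5: u_5=82/105 ∈ [25/34, 1) → index 6
j=6: u_6=97/105 ∈ [25/34, 1) → index 6

1 1 2 4 4 6 6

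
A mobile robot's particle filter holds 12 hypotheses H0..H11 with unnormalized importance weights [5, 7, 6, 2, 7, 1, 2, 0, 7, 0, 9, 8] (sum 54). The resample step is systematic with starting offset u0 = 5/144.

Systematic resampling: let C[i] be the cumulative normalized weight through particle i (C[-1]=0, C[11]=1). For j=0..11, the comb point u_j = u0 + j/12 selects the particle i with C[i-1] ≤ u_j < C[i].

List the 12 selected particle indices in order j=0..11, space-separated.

0 1 1 2 3 4 6 8 10 10 11 11

C = [5/54, 2/9, 1/3, 10/27, 1/2, 14/27, 5/9, 5/9, 37/54, 37/54, 23/27, 1]
j=0: u_0=5/144 ∈ [0, 5/54) → index 0
j=1: u_1=17/144 ∈ [5/54, 2/9) → index 1
j=2: u_2=29/144 ∈ [5/54, 2/9) → index 1
j=3: u_3=41/144 ∈ [2/9, 1/3) → index 2
j=4: u_4=53/144 ∈ [1/3, 10/27) → index 3
j=5: u_5=65/144 ∈ [10/27, 1/2) → index 4
j=6: u_6=77/144 ∈ [14/27, 5/9) → index 6
j=7: u_7=89/144 ∈ [5/9, 37/54) → index 8
j=8: u_8=101/144 ∈ [37/54, 23/27) → index 10
j=9: u_9=113/144 ∈ [37/54, 23/27) → index 10
j=10: u_10=125/144 ∈ [23/27, 1) → index 11
j=11: u_11=137/144 ∈ [23/27, 1) → index 11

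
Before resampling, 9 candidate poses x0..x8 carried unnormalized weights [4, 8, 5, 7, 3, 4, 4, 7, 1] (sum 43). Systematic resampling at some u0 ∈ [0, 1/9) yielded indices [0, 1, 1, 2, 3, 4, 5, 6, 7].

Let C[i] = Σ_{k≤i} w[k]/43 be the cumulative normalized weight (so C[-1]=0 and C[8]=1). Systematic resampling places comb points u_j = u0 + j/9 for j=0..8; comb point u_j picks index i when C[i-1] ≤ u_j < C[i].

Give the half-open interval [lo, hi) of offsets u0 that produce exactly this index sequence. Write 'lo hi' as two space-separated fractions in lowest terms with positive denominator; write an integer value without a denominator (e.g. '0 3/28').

C = [4/43, 12/43, 17/43, 24/43, 27/43, 31/43, 35/43, 42/43, 1]
j=0 picked index 0: u0 ∈ [0, 4/43)
j=1 picked index 1: u0 ∈ [-7/387, 65/387)
j=2 picked index 1: u0 ∈ [-50/387, 22/387)
j=3 picked index 2: u0 ∈ [-7/129, 8/129)
j=4 picked index 3: u0 ∈ [-19/387, 44/387)
j=5 picked index 4: u0 ∈ [1/387, 28/387)
j=6 picked index 5: u0 ∈ [-5/129, 7/129)
j=7 picked index 6: u0 ∈ [-22/387, 14/387)
j=8 picked index 7: u0 ∈ [-29/387, 34/387)
intersection: [1/387, 14/387)

1/387 14/387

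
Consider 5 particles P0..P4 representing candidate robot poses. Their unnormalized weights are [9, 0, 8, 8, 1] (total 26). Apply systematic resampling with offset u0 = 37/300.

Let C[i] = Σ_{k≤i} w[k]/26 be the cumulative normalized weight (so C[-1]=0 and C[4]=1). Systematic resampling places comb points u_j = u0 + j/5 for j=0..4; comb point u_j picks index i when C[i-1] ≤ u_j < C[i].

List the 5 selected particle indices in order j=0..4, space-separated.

0 0 2 3 3

C = [9/26, 9/26, 17/26, 25/26, 1]
j=0: u_0=37/300 ∈ [0, 9/26) → index 0
j=1: u_1=97/300 ∈ [0, 9/26) → index 0
j=2: u_2=157/300 ∈ [9/26, 17/26) → index 2
j=3: u_3=217/300 ∈ [17/26, 25/26) → index 3
j=4: u_4=277/300 ∈ [17/26, 25/26) → index 3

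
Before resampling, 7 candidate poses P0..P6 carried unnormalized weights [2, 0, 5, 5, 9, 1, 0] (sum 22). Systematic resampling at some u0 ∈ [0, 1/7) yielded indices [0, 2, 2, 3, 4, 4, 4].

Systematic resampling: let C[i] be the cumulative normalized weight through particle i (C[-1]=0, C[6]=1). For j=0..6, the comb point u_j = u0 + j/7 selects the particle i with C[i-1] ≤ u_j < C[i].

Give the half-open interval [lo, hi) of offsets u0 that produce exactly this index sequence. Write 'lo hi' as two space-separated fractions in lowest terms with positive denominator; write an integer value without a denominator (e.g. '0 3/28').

C = [1/11, 1/11, 7/22, 6/11, 21/22, 1, 1]
j=0 picked index 0: u0 ∈ [0, 1/11)
j=1 picked index 2: u0 ∈ [-4/77, 27/154)
j=2 picked index 2: u0 ∈ [-15/77, 5/154)
j=3 picked index 3: u0 ∈ [-17/154, 9/77)
j=4 picked index 4: u0 ∈ [-2/77, 59/154)
j=5 picked index 4: u0 ∈ [-13/77, 37/154)
j=6 picked index 4: u0 ∈ [-24/77, 15/154)
intersection: [0, 5/154)

0 5/154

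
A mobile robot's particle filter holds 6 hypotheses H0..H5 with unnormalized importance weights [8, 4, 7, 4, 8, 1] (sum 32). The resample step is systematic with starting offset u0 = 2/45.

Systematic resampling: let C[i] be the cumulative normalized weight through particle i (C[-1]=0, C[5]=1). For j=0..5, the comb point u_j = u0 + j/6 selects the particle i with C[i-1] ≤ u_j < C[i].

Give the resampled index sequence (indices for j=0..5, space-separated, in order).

C = [1/4, 3/8, 19/32, 23/32, 31/32, 1]
j=0: u_0=2/45 ∈ [0, 1/4) → index 0
j=1: u_1=19/90 ∈ [0, 1/4) → index 0
j=2: u_2=17/45 ∈ [3/8, 19/32) → index 2
j=3: u_3=49/90 ∈ [3/8, 19/32) → index 2
j=4: u_4=32/45 ∈ [19/32, 23/32) → index 3
j=5: u_5=79/90 ∈ [23/32, 31/32) → index 4

0 0 2 2 3 4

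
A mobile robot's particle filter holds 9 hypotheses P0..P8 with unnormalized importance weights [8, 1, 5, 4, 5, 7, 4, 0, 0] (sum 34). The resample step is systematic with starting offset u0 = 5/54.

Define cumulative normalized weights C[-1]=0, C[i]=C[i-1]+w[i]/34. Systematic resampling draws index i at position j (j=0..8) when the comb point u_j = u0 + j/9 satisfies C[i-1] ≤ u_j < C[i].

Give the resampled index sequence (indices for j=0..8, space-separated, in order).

0 0 2 3 4 4 5 5 6

C = [4/17, 9/34, 7/17, 9/17, 23/34, 15/17, 1, 1, 1]
j=0: u_0=5/54 ∈ [0, 4/17) → index 0
j=1: u_1=11/54 ∈ [0, 4/17) → index 0
j=2: u_2=17/54 ∈ [9/34, 7/17) → index 2
j=3: u_3=23/54 ∈ [7/17, 9/17) → index 3
j=4: u_4=29/54 ∈ [9/17, 23/34) → index 4
j=5: u_5=35/54 ∈ [9/17, 23/34) → index 4
j=6: u_6=41/54 ∈ [23/34, 15/17) → index 5
j=7: u_7=47/54 ∈ [23/34, 15/17) → index 5
j=8: u_8=53/54 ∈ [15/17, 1) → index 6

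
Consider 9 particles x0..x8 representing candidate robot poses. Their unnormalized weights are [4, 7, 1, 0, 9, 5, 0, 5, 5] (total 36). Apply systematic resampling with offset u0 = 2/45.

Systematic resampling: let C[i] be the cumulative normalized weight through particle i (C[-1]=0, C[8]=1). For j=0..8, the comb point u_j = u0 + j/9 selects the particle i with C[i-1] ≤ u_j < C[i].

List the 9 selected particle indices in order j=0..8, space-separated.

C = [1/9, 11/36, 1/3, 1/3, 7/12, 13/18, 13/18, 31/36, 1]
j=0: u_0=2/45 ∈ [0, 1/9) → index 0
j=1: u_1=7/45 ∈ [1/9, 11/36) → index 1
j=2: u_2=4/15 ∈ [1/9, 11/36) → index 1
j=3: u_3=17/45 ∈ [1/3, 7/12) → index 4
j=4: u_4=22/45 ∈ [1/3, 7/12) → index 4
j=5: u_5=3/5 ∈ [7/12, 13/18) → index 5
j=6: u_6=32/45 ∈ [7/12, 13/18) → index 5
j=7: u_7=37/45 ∈ [13/18, 31/36) → index 7
j=8: u_8=14/15 ∈ [31/36, 1) → index 8

0 1 1 4 4 5 5 7 8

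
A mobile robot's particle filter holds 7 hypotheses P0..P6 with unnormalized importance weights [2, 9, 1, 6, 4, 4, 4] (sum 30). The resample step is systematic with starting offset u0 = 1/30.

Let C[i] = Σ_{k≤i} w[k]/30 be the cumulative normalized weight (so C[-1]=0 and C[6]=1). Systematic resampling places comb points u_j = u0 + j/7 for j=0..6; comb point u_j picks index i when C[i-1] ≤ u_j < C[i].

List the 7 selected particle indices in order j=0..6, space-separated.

C = [1/15, 11/30, 2/5, 3/5, 11/15, 13/15, 1]
j=0: u_0=1/30 ∈ [0, 1/15) → index 0
j=1: u_1=37/210 ∈ [1/15, 11/30) → index 1
j=2: u_2=67/210 ∈ [1/15, 11/30) → index 1
j=3: u_3=97/210 ∈ [2/5, 3/5) → index 3
j=4: u_4=127/210 ∈ [3/5, 11/15) → index 4
j=5: u_5=157/210 ∈ [11/15, 13/15) → index 5
j=6: u_6=187/210 ∈ [13/15, 1) → index 6

0 1 1 3 4 5 6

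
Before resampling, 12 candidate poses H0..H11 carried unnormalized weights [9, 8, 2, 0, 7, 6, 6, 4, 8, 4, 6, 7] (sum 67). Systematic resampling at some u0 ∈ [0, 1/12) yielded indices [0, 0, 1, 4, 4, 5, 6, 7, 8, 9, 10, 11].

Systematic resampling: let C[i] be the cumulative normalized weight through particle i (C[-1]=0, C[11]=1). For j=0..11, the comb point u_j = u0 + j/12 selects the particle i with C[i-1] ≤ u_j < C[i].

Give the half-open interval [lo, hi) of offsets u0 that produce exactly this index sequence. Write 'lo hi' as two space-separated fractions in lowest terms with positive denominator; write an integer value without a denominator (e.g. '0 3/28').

C = [9/67, 17/67, 19/67, 19/67, 26/67, 32/67, 38/67, 42/67, 50/67, 54/67, 60/67, 1]
j=0 picked index 0: u0 ∈ [0, 9/67)
j=1 picked index 0: u0 ∈ [-1/12, 41/804)
j=2 picked index 1: u0 ∈ [-13/402, 35/402)
j=3 picked index 4: u0 ∈ [9/268, 37/268)
j=4 picked index 4: u0 ∈ [-10/201, 11/201)
j=5 picked index 5: u0 ∈ [-23/804, 49/804)
j=6 picked index 6: u0 ∈ [-3/134, 9/134)
j=7 picked index 7: u0 ∈ [-13/804, 35/804)
j=8 picked index 8: u0 ∈ [-8/201, 16/201)
j=9 picked index 9: u0 ∈ [-1/268, 15/268)
j=10 picked index 10: u0 ∈ [-11/402, 25/402)
j=11 picked index 11: u0 ∈ [-17/804, 1/12)
intersection: [9/268, 35/804)

9/268 35/804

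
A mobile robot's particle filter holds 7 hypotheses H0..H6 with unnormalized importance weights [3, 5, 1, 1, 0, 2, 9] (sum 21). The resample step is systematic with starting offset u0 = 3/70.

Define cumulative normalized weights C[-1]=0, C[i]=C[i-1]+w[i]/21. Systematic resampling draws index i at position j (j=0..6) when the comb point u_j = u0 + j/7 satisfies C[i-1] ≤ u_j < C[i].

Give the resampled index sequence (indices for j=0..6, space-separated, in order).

0 1 1 3 6 6 6

C = [1/7, 8/21, 3/7, 10/21, 10/21, 4/7, 1]
j=0: u_0=3/70 ∈ [0, 1/7) → index 0
j=1: u_1=13/70 ∈ [1/7, 8/21) → index 1
j=2: u_2=23/70 ∈ [1/7, 8/21) → index 1
j=3: u_3=33/70 ∈ [3/7, 10/21) → index 3
j=4: u_4=43/70 ∈ [4/7, 1) → index 6
j=5: u_5=53/70 ∈ [4/7, 1) → index 6
j=6: u_6=9/10 ∈ [4/7, 1) → index 6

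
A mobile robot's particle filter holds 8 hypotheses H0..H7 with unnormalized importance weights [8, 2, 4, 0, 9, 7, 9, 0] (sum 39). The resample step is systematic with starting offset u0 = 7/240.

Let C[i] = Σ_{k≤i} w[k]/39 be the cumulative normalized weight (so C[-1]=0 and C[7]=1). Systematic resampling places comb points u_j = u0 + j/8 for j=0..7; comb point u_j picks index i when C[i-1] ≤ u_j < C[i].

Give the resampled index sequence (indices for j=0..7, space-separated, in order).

0 0 2 4 4 5 6 6

C = [8/39, 10/39, 14/39, 14/39, 23/39, 10/13, 1, 1]
j=0: u_0=7/240 ∈ [0, 8/39) → index 0
j=1: u_1=37/240 ∈ [0, 8/39) → index 0
j=2: u_2=67/240 ∈ [10/39, 14/39) → index 2
j=3: u_3=97/240 ∈ [14/39, 23/39) → index 4
j=4: u_4=127/240 ∈ [14/39, 23/39) → index 4
j=5: u_5=157/240 ∈ [23/39, 10/13) → index 5
j=6: u_6=187/240 ∈ [10/13, 1) → index 6
j=7: u_7=217/240 ∈ [10/13, 1) → index 6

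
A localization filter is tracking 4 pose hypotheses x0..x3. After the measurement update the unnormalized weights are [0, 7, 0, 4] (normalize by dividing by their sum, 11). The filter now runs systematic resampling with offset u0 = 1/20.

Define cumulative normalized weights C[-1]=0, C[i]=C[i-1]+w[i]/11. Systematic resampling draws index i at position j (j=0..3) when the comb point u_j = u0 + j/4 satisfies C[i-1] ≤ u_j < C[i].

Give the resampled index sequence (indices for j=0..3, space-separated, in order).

1 1 1 3

C = [0, 7/11, 7/11, 1]
j=0: u_0=1/20 ∈ [0, 7/11) → index 1
j=1: u_1=3/10 ∈ [0, 7/11) → index 1
j=2: u_2=11/20 ∈ [0, 7/11) → index 1
j=3: u_3=4/5 ∈ [7/11, 1) → index 3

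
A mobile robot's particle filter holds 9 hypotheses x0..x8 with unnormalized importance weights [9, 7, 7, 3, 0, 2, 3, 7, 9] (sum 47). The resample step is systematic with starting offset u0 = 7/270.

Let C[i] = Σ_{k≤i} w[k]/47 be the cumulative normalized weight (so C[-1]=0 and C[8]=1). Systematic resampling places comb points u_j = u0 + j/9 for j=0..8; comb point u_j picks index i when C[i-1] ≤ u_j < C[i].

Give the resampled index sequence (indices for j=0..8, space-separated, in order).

0 0 1 2 2 5 7 7 8

C = [9/47, 16/47, 23/47, 26/47, 26/47, 28/47, 31/47, 38/47, 1]
j=0: u_0=7/270 ∈ [0, 9/47) → index 0
j=1: u_1=37/270 ∈ [0, 9/47) → index 0
j=2: u_2=67/270 ∈ [9/47, 16/47) → index 1
j=3: u_3=97/270 ∈ [16/47, 23/47) → index 2
j=4: u_4=127/270 ∈ [16/47, 23/47) → index 2
j=5: u_5=157/270 ∈ [26/47, 28/47) → index 5
j=6: u_6=187/270 ∈ [31/47, 38/47) → index 7
j=7: u_7=217/270 ∈ [31/47, 38/47) → index 7
j=8: u_8=247/270 ∈ [38/47, 1) → index 8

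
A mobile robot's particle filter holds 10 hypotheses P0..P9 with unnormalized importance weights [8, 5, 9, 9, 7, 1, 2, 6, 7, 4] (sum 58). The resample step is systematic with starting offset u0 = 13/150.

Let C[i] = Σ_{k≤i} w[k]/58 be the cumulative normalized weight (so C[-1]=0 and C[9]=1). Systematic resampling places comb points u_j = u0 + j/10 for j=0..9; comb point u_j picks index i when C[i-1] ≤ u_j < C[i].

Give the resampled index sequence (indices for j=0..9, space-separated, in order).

C = [4/29, 13/58, 11/29, 31/58, 19/29, 39/58, 41/58, 47/58, 27/29, 1]
j=0: u_0=13/150 ∈ [0, 4/29) → index 0
j=1: u_1=14/75 ∈ [4/29, 13/58) → index 1
j=2: u_2=43/150 ∈ [13/58, 11/29) → index 2
j=3: u_3=29/75 ∈ [11/29, 31/58) → index 3
j=4: u_4=73/150 ∈ [11/29, 31/58) → index 3
j=5: u_5=44/75 ∈ [31/58, 19/29) → index 4
j=6: u_6=103/150 ∈ [39/58, 41/58) → index 6
j=7: u_7=59/75 ∈ [41/58, 47/58) → index 7
j=8: u_8=133/150 ∈ [47/58, 27/29) → index 8
j=9: u_9=74/75 ∈ [27/29, 1) → index 9

0 1 2 3 3 4 6 7 8 9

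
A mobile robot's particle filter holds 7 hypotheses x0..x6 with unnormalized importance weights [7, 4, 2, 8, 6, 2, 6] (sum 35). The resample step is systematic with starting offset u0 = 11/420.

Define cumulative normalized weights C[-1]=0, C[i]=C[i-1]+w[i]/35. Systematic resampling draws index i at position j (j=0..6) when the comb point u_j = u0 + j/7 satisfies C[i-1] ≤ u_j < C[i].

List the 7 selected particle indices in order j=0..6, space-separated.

C = [1/5, 11/35, 13/35, 3/5, 27/35, 29/35, 1]
j=0: u_0=11/420 ∈ [0, 1/5) → index 0
j=1: u_1=71/420 ∈ [0, 1/5) → index 0
j=2: u_2=131/420 ∈ [1/5, 11/35) → index 1
j=3: u_3=191/420 ∈ [13/35, 3/5) → index 3
j=4: u_4=251/420 ∈ [13/35, 3/5) → index 3
j=5: u_5=311/420 ∈ [3/5, 27/35) → index 4
j=6: u_6=53/60 ∈ [29/35, 1) → index 6

0 0 1 3 3 4 6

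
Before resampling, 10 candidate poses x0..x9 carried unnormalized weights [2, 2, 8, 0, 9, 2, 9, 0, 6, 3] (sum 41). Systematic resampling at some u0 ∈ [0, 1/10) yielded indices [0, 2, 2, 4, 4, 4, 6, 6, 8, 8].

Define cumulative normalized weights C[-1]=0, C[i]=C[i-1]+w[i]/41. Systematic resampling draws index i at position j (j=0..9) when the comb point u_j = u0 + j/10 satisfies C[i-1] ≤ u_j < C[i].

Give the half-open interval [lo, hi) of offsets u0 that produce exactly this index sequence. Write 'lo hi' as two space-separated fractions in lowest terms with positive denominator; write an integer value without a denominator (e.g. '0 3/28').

C = [2/41, 4/41, 12/41, 12/41, 21/41, 23/41, 32/41, 32/41, 38/41, 1]
j=0 picked index 0: u0 ∈ [0, 2/41)
j=1 picked index 2: u0 ∈ [-1/410, 79/410)
j=2 picked index 2: u0 ∈ [-21/205, 19/205)
j=3 picked index 4: u0 ∈ [-3/410, 87/410)
j=4 picked index 4: u0 ∈ [-22/205, 23/205)
j=5 picked index 4: u0 ∈ [-17/82, 1/82)
j=6 picked index 6: u0 ∈ [-8/205, 37/205)
j=7 picked index 6: u0 ∈ [-57/410, 33/410)
j=8 picked index 8: u0 ∈ [-4/205, 26/205)
j=9 picked index 8: u0 ∈ [-49/410, 11/410)
intersection: [0, 1/82)

0 1/82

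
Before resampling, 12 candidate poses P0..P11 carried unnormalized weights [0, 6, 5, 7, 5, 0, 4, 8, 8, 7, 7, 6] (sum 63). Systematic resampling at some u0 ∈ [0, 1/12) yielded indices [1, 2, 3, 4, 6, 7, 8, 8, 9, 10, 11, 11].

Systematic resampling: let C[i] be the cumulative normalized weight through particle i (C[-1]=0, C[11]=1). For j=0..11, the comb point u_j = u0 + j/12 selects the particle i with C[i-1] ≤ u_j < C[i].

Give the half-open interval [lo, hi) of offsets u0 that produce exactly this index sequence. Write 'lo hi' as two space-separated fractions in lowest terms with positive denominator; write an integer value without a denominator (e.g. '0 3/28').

C = [0, 2/21, 11/63, 2/7, 23/63, 23/63, 3/7, 5/9, 43/63, 50/63, 19/21, 1]
j=0 picked index 1: u0 ∈ [0, 2/21)
j=1 picked index 2: u0 ∈ [1/84, 23/252)
j=2 picked index 3: u0 ∈ [1/126, 5/42)
j=3 picked index 4: u0 ∈ [1/28, 29/252)
j=4 picked index 6: u0 ∈ [2/63, 2/21)
j=5 picked index 7: u0 ∈ [1/84, 5/36)
j=6 picked index 8: u0 ∈ [1/18, 23/126)
j=7 picked index 8: u0 ∈ [-1/36, 25/252)
j=8 picked index 9: u0 ∈ [1/63, 8/63)
j=9 picked index 10: u0 ∈ [11/252, 13/84)
j=10 picked index 11: u0 ∈ [1/14, 1/6)
j=11 picked index 11: u0 ∈ [-1/84, 1/12)
intersection: [1/14, 1/12)

1/14 1/12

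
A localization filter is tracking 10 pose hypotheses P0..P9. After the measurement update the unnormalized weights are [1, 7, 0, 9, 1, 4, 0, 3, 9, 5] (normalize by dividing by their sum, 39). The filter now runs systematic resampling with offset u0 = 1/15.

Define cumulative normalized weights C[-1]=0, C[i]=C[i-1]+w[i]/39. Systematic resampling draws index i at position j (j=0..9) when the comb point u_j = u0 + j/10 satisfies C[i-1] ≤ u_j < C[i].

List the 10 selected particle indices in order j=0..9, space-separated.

C = [1/39, 8/39, 8/39, 17/39, 6/13, 22/39, 22/39, 25/39, 34/39, 1]
j=0: u_0=1/15 ∈ [1/39, 8/39) → index 1
j=1: u_1=1/6 ∈ [1/39, 8/39) → index 1
j=2: u_2=4/15 ∈ [8/39, 17/39) → index 3
j=3: u_3=11/30 ∈ [8/39, 17/39) → index 3
j=4: u_4=7/15 ∈ [6/13, 22/39) → index 5
j=5: u_5=17/30 ∈ [22/39, 25/39) → index 7
j=6: u_6=2/3 ∈ [25/39, 34/39) → index 8
j=7: u_7=23/30 ∈ [25/39, 34/39) → index 8
j=8: u_8=13/15 ∈ [25/39, 34/39) → index 8
j=9: u_9=29/30 ∈ [34/39, 1) → index 9

1 1 3 3 5 7 8 8 8 9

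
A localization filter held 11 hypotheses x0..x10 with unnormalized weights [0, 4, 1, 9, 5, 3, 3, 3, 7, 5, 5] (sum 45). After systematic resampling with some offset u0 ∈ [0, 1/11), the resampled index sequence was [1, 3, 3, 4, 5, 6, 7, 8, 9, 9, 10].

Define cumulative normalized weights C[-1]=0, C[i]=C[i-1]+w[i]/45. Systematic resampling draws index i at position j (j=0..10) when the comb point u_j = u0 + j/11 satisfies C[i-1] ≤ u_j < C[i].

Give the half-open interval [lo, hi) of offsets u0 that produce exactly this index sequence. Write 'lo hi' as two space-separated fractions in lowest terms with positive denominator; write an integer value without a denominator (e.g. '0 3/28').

29/495 7/99

C = [0, 4/45, 1/9, 14/45, 19/45, 22/45, 5/9, 28/45, 7/9, 8/9, 1]
j=0 picked index 1: u0 ∈ [0, 4/45)
j=1 picked index 3: u0 ∈ [2/99, 109/495)
j=2 picked index 3: u0 ∈ [-7/99, 64/495)
j=3 picked index 4: u0 ∈ [19/495, 74/495)
j=4 picked index 5: u0 ∈ [29/495, 62/495)
j=5 picked index 6: u0 ∈ [17/495, 10/99)
j=6 picked index 7: u0 ∈ [1/99, 38/495)
j=7 picked index 8: u0 ∈ [-7/495, 14/99)
j=8 picked index 9: u0 ∈ [5/99, 16/99)
j=9 picked index 9: u0 ∈ [-4/99, 7/99)
j=10 picked index 10: u0 ∈ [-2/99, 1/11)
intersection: [29/495, 7/99)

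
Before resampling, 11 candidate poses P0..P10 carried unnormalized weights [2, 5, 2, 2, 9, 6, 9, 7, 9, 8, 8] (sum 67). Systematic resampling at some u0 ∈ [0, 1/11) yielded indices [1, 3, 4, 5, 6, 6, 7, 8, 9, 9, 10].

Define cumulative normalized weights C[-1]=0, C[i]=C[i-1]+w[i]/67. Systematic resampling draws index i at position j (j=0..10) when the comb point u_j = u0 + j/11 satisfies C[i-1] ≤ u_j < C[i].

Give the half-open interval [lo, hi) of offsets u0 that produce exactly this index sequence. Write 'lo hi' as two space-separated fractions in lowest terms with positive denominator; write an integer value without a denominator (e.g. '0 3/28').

C = [2/67, 7/67, 9/67, 11/67, 20/67, 26/67, 35/67, 42/67, 51/67, 59/67, 1]
j=0 picked index 1: u0 ∈ [2/67, 7/67)
j=1 picked index 3: u0 ∈ [32/737, 54/737)
j=2 picked index 4: u0 ∈ [-13/737, 86/737)
j=3 picked index 5: u0 ∈ [19/737, 85/737)
j=4 picked index 6: u0 ∈ [18/737, 117/737)
j=5 picked index 6: u0 ∈ [-49/737, 50/737)
j=6 picked index 7: u0 ∈ [-17/737, 60/737)
j=7 picked index 8: u0 ∈ [-7/737, 92/737)
j=8 picked index 9: u0 ∈ [25/737, 113/737)
j=9 picked index 9: u0 ∈ [-42/737, 46/737)
j=10 picked index 10: u0 ∈ [-21/737, 1/11)
intersection: [32/737, 46/737)

32/737 46/737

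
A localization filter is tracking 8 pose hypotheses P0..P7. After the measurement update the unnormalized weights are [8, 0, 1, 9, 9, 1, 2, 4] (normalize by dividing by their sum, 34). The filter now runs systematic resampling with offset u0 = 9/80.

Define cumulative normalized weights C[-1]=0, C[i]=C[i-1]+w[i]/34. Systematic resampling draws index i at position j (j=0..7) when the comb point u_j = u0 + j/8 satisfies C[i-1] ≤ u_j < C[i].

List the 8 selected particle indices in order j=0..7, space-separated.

0 2 3 3 4 4 6 7

C = [4/17, 4/17, 9/34, 9/17, 27/34, 14/17, 15/17, 1]
j=0: u_0=9/80 ∈ [0, 4/17) → index 0
j=1: u_1=19/80 ∈ [4/17, 9/34) → index 2
j=2: u_2=29/80 ∈ [9/34, 9/17) → index 3
j=3: u_3=39/80 ∈ [9/34, 9/17) → index 3
j=4: u_4=49/80 ∈ [9/17, 27/34) → index 4
j=5: u_5=59/80 ∈ [9/17, 27/34) → index 4
j=6: u_6=69/80 ∈ [14/17, 15/17) → index 6
j=7: u_7=79/80 ∈ [15/17, 1) → index 7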